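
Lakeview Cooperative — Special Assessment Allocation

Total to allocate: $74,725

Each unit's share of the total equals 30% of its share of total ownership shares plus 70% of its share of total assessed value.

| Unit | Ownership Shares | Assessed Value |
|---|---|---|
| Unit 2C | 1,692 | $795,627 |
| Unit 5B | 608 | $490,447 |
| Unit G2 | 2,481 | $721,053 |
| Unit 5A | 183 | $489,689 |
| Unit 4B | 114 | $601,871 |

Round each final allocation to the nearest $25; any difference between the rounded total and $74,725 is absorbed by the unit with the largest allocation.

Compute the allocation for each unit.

Totals — ownership shares 5,078, assessed value 3,098,687.
Composite weights (30% ownership shares + 70% assessed value): Unit 2C 0.2797; Unit 5B 0.1467; Unit G2 0.3095; Unit 5A 0.1214; Unit 4B 0.1427.
Pro-rata amounts: Unit 2C 20,900.17; Unit 5B 10,963.10; Unit G2 23,124.46; Unit 5A 9,074.09; Unit 4B 10,663.17.
After rounding ($25): Unit 2C $20,900; Unit 5B $10,975; Unit G2 $23,125; Unit 5A $9,075; Unit 4B $10,675. Sum = $74,750.
Difference $74,725 − $74,750 = −$25 applied to largest allocation (Unit G2): Unit G2 becomes $23,100.

Unit 2C: $20,900 · Unit 5B: $10,975 · Unit G2: $23,100 · Unit 5A: $9,075 · Unit 4B: $10,675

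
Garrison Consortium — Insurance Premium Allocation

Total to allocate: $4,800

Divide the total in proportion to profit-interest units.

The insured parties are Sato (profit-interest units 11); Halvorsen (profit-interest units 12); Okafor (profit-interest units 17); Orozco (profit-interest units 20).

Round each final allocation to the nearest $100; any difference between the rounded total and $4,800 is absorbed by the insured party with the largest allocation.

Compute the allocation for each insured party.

Sato: $900 · Halvorsen: $1,000 · Okafor: $1,400 · Orozco: $1,500

Total profit-interest units = 60.
Raw shares: Sato 11/60 × $4,800 = 880.00; Halvorsen 12/60 × $4,800 = 960.00; Okafor 17/60 × $4,800 = 1,360.00; Orozco 20/60 × $4,800 = 1,600.00.
After rounding ($100): Sato $900; Halvorsen $1,000; Okafor $1,400; Orozco $1,600. Sum = $4,900.
Difference $4,800 − $4,900 = −$100 applied to largest allocation (Orozco): Orozco becomes $1,500.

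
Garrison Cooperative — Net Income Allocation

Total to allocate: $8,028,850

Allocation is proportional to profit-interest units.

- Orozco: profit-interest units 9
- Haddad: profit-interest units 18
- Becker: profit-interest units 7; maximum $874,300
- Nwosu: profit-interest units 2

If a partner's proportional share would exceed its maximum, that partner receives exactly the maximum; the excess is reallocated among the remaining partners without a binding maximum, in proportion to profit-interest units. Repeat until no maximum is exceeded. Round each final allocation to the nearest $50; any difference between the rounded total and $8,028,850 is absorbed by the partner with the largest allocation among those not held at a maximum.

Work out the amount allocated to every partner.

Orozco: $2,220,400; Haddad: $4,440,750; Becker: $874,300; Nwosu: $493,400

Total profit-interest units = 36.
Proportional shares (ignoring caps): Orozco 2,007,212.50; Haddad 4,014,425.00; Becker 1,561,165.28; Nwosu 446,047.22.
Capped: Becker ($874,300); balance $7,154,550 reallocated over remaining profit-interest units 29.
Remaining shares: Orozco 2,220,377.59 → $2,220,400; Haddad 4,440,755.17 → $4,440,750; Nwosu 493,417.24 → $493,400.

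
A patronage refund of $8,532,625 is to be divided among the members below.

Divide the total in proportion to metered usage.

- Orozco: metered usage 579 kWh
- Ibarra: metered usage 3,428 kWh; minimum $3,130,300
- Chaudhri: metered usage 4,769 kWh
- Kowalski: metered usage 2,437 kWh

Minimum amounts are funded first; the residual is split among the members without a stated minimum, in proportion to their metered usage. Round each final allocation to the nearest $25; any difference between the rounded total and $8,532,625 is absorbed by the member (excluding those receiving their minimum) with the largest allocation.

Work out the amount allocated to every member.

Orozco: $401,800; Ibarra: $3,130,300; Chaudhri: $3,309,400; Kowalski: $1,691,125

Fund the minimums — Ibarra $3,130,300. Remaining pool $5,402,325.
Remaining pool split over remaining metered usage 7,785: Orozco 401,791.42 → $401,800; Chaudhri 3,309,401.15 → $3,309,400; Kowalski 1,691,132.44 → $1,691,125.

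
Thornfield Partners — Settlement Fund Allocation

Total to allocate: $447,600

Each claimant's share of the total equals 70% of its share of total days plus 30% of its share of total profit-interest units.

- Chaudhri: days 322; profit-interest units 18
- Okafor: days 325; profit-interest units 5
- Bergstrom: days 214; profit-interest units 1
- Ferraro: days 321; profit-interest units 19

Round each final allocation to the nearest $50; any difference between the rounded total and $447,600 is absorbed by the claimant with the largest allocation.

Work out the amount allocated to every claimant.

Totals — days 1,182, profit-interest units 43.
Composite weights (70% days + 30% profit-interest units): Chaudhri 0.3163; Okafor 0.2274; Bergstrom 0.1337; Ferraro 0.3227.
Proportional shares: Chaudhri 141,564.75; Okafor 101,763.70; Bergstrom 59,849.09; Ferraro 144,422.46.
At nearest $50: Chaudhri $141,550; Okafor $101,750; Bergstrom $59,850; Ferraro $144,400. Sum = $447,550.
Difference $447,600 − $447,550 = +$50 applied to largest allocation (Ferraro): Ferraro becomes $144,450.

Chaudhri: $141,550 · Okafor: $101,750 · Bergstrom: $59,850 · Ferraro: $144,450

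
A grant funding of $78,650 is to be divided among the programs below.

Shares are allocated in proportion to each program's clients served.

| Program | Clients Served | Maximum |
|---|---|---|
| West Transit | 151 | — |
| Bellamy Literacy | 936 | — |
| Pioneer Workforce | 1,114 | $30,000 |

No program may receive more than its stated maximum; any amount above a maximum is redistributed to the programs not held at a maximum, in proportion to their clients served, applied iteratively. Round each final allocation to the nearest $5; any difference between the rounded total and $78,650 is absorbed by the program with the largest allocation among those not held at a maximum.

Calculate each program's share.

West Transit: $6,760 · Bellamy Literacy: $41,890 · Pioneer Workforce: $30,000

Sum of clients served: 2,201.
Proportional shares (ignoring caps): West Transit 5,395.80; Bellamy Literacy 33,446.80; Pioneer Workforce 39,807.41.
Cap binds for Pioneer Workforce ($30,000); balance $48,650 reallocated over remaining clients served 1,087.
Remaining shares: West Transit 6,758.19 → $6,760; Bellamy Literacy 41,891.81 → $41,890.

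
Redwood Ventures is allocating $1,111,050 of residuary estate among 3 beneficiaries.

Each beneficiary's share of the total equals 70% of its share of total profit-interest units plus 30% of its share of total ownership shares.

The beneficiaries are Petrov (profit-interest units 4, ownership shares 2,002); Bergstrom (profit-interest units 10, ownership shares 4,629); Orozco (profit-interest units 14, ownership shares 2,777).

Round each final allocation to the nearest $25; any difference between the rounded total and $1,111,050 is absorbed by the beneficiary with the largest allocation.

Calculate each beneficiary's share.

Petrov: $182,025; Bergstrom: $441,775; Orozco: $487,250

Totals — profit-interest units 28, ownership shares 9,408.
Composite weights (70% profit-interest units + 30% ownership shares): Petrov 0.1638; Bergstrom 0.3976; Orozco 0.4386.
Unrounded shares: Petrov 182,033.64; Bergstrom 441,762.83; Orozco 487,253.53.
At nearest $25: Petrov $182,025; Bergstrom $441,775; Orozco $487,250. Sum = $1,111,050.
No rounding difference to absorb.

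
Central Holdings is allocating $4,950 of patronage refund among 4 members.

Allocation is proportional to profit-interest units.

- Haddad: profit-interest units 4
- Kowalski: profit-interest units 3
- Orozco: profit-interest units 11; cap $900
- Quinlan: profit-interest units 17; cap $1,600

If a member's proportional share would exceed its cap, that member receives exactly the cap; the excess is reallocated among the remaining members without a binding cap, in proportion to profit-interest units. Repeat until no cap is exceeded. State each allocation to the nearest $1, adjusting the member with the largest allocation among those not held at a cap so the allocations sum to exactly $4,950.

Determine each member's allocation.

Sum of profit-interest units: 35.
Proportional shares (ignoring caps): Haddad 565.71; Kowalski 424.29; Orozco 1,555.71; Quinlan 2,404.29.
Held at cap: Orozco ($900), Quinlan ($1,600); residual $2,450 reallocated over remaining profit-interest units 7.
Redistributed shares: Haddad 1,400.00 → $1,400; Kowalski 1,050.00 → $1,050.

Haddad: $1,400; Kowalski: $1,050; Orozco: $900; Quinlan: $1,600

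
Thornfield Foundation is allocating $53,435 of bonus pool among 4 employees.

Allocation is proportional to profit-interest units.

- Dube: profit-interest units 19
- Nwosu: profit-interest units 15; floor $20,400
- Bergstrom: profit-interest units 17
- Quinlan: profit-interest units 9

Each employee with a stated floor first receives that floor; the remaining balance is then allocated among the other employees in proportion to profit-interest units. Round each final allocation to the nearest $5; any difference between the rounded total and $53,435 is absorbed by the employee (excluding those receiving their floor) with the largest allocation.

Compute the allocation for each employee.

Dube: $13,950 · Nwosu: $20,400 · Bergstrom: $12,480 · Quinlan: $6,605

Minimums first: Nwosu $20,400. Balance $33,035.
Balance split over remaining profit-interest units 45: Dube 13,948.11 → $13,950; Bergstrom 12,479.89 → $12,480; Quinlan 6,607.00 → $6,605.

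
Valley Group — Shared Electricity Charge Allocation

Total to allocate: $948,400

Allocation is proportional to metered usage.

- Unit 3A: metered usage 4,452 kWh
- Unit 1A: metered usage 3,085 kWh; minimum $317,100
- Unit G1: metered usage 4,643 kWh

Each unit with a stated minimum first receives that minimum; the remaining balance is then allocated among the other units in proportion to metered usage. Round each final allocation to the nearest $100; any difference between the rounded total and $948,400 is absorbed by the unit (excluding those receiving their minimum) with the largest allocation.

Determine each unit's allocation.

Guaranteed amounts: Unit 1A $317,100. Balance $631,300.
Balance split over remaining metered usage 9,095: Unit 3A 309,021.18 → $309,000; Unit G1 322,278.82 → $322,300.

Unit 3A: $309,000; Unit 1A: $317,100; Unit G1: $322,300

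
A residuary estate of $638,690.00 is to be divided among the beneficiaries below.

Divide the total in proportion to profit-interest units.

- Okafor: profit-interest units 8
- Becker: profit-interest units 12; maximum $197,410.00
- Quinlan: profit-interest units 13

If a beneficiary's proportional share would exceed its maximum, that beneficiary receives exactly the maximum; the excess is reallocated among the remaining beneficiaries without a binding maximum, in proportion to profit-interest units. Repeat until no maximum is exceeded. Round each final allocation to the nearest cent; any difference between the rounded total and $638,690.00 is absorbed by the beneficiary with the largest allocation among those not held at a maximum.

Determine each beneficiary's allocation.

Okafor: $168,106.67 · Becker: $197,410.00 · Quinlan: $273,173.33

Sum of profit-interest units: 33.
Pro-rata shares before constraints: Okafor 154,833.9394; Becker 232,250.9091; Quinlan 251,605.1515.
Capped: Becker ($197,410.00); balance $441,280.00 reallocated over remaining profit-interest units 21.
Shares after redistribution: Okafor 168,106.6667 → $168,106.67; Quinlan 273,173.3333 → $273,173.33.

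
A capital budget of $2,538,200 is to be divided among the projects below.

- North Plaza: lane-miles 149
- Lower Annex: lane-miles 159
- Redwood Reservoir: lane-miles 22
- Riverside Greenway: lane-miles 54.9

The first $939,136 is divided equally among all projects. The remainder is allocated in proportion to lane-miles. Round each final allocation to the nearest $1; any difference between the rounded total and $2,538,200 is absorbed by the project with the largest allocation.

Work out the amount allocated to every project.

North Plaza: $853,803 | Lower Annex: $895,348 | Redwood Reservoir: $326,183 | Riverside Greenway: $462,866

Equal tier: $939,136 ÷ 4 = $234,784 apiece.
Remainder $1,599,064 by lane-miles (total 384.9): North Plaza 619,019.32 → $619,019; Lower Annex 660,564.24 → $660,564; Redwood Reservoir 91,398.83 → $91,399; Riverside Greenway 228,081.61 → $228,082.
Totals: North Plaza $234,784 + $619,019 = $853,803; Lower Annex $234,784 + $660,564 = $895,348; Redwood Reservoir $234,784 + $91,399 = $326,183; Riverside Greenway $234,784 + $228,082 = $462,866.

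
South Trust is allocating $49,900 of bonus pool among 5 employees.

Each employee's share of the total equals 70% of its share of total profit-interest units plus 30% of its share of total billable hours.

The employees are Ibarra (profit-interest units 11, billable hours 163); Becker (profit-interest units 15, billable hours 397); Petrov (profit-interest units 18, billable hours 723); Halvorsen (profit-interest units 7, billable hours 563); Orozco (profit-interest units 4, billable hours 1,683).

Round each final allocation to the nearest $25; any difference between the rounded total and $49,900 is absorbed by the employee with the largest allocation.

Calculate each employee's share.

Profit-interest units total 55; billable hours total 3,529.
Blended shares (70% profit-interest units + 30% billable hours): Ibarra 0.1539; Becker 0.2247; Petrov 0.2906; Halvorsen 0.1370; Orozco 0.1940.
Pro-rata amounts: Ibarra 7,677.45; Becker 11,210.44; Petrov 14,498.60; Halvorsen 6,833.88; Orozco 9,679.64.
After rounding ($25): Ibarra $7,675; Becker $11,200; Petrov $14,500; Halvorsen $6,825; Orozco $9,675. Sum = $49,875.
Difference $49,900 − $49,875 = +$25 applied to largest allocation (Petrov): Petrov becomes $14,525.

Ibarra: $7,675 · Becker: $11,200 · Petrov: $14,525 · Halvorsen: $6,825 · Orozco: $9,675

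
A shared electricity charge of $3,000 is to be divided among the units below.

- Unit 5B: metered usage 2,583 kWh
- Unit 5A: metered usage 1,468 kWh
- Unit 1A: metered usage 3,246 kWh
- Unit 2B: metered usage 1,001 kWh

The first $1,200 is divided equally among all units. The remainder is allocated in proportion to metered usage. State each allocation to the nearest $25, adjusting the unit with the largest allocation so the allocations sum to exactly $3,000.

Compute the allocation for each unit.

Unit 5B: $850 | Unit 5A: $625 | Unit 1A: $1,000 | Unit 2B: $525

First tranche $1,200 split equally: $300 each.
Remainder $1,800 by metered usage (total 8,298): Unit 5B 560.30 → $550; Unit 5A 318.44 → $325; Unit 1A 704.12 → $700; Unit 2B 217.14 → $225.
Totals: Unit 5B $300 + $550 = $850; Unit 5A $300 + $325 = $625; Unit 1A $300 + $700 = $1,000; Unit 2B $300 + $225 = $525.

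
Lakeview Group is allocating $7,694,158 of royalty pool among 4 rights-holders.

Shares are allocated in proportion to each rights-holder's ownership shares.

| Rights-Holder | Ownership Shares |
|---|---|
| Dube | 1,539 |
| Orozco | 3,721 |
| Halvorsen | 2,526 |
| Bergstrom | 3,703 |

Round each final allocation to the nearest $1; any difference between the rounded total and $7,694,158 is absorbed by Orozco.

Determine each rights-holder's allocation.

Dube: $1,030,665 · Orozco: $2,491,945 · Halvorsen: $1,691,657 · Bergstrom: $2,479,891

Sum of ownership shares: 11,489.
Proportional shares: Dube 1,539/11,489 × $7,694,158 = 1,030,664.91; Orozco 3,721/11,489 × $7,694,158 = 2,491,945.51; Halvorsen 2,526/11,489 × $7,694,158 = 1,691,656.64; Bergstrom 3,703/11,489 × $7,694,158 = 2,479,890.95.
Rounded to nearest $1: Dube $1,030,665; Orozco $2,491,946; Halvorsen $1,691,657; Bergstrom $2,479,891. Sum = $7,694,159.
Difference $7,694,158 − $7,694,159 = −$1 applied to Orozco: Orozco becomes $2,491,945.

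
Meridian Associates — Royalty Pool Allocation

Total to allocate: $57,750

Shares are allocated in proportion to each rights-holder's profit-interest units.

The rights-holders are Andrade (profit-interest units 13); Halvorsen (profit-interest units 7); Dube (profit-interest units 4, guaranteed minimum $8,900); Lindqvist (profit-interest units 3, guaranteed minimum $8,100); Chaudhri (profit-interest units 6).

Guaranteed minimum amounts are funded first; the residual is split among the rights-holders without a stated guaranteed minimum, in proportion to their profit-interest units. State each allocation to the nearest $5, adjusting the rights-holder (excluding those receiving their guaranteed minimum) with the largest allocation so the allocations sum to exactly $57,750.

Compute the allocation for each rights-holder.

Andrade: $20,375; Halvorsen: $10,970; Dube: $8,900; Lindqvist: $8,100; Chaudhri: $9,405

Fund the minimums — Dube $8,900; Lindqvist $8,100. Residual $40,750.
Residual split over remaining profit-interest units 26: Andrade 20,375.00 → $20,375; Halvorsen 10,971.15 → $10,970; Chaudhri 9,403.85 → $9,405.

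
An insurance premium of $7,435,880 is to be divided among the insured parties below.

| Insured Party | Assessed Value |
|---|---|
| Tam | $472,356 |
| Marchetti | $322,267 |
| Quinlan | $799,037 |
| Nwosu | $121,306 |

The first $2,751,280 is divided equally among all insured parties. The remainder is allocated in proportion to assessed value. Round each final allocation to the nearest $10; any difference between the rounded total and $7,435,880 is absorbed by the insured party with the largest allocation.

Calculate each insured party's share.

Tam: $1,978,110; Marchetti: $1,568,120; Quinlan: $2,870,470; Nwosu: $1,019,180

$2,751,280 shared equally gives $687,820 per insured party.
Remainder $4,684,600 by assessed value (total 1,714,966): Tam 1,290,287.34 → $1,290,290; Marchetti 880,304.33 → $880,300; Quinlan 2,182,648.94 → $2,182,650; Nwosu 331,359.39 → $331,360.
Totals: Tam $687,820 + $1,290,290 = $1,978,110; Marchetti $687,820 + $880,300 = $1,568,120; Quinlan $687,820 + $2,182,650 = $2,870,470; Nwosu $687,820 + $331,360 = $1,019,180.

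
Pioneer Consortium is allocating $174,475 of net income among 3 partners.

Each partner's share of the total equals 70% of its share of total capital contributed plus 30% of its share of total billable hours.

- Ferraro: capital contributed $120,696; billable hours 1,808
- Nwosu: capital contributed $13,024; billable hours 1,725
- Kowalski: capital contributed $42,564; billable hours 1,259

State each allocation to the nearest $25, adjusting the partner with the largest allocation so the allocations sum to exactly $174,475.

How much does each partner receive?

Totals — capital contributed 176,284, billable hours 4,792.
Composite weights (70% capital contributed + 30% billable hours): Ferraro 0.5925; Nwosu 0.1597; Kowalski 0.2478.
Proportional shares: Ferraro 103,368.79; Nwosu 27,865.23; Kowalski 43,240.97.
After rounding ($25): Ferraro $103,375; Nwosu $27,875; Kowalski $43,250. Sum = $174,500.
Difference $174,475 − $174,500 = −$25 applied to largest allocation (Ferraro): Ferraro becomes $103,350.

Ferraro: $103,350 | Nwosu: $27,875 | Kowalski: $43,250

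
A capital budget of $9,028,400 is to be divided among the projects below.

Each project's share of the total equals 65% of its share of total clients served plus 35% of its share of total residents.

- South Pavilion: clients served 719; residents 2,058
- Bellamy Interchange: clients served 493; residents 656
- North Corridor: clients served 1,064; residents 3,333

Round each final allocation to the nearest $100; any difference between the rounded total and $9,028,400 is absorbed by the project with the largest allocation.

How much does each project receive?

Clients served total 2,276; residents total 6,047.
Blended shares (65% clients served + 35% residents): South Pavilion 0.3245; Bellamy Interchange 0.1788; North Corridor 0.4968.
Proportional shares: South Pavilion 2,929,311.60; Bellamy Interchange 1,613,957.37; North Corridor 4,485,131.02.
After rounding ($100): South Pavilion $2,929,300; Bellamy Interchange $1,614,000; North Corridor $4,485,100. Sum = $9,028,400.
Sum already equals the total — no adjustment.

South Pavilion: $2,929,300 | Bellamy Interchange: $1,614,000 | North Corridor: $4,485,100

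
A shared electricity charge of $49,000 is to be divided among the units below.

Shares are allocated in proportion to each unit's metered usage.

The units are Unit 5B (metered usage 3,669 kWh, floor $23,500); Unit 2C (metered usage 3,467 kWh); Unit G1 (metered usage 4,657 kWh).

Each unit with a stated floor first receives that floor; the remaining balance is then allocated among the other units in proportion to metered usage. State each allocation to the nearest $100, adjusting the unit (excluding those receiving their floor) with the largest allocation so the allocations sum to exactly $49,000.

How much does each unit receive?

Unit 5B: $23,500 · Unit 2C: $10,900 · Unit G1: $14,600

Fund the minimums — Unit 5B $23,500. Remaining pool $25,500.
Remaining pool split over remaining metered usage 8,124: Unit 2C 10,882.39 → $10,900; Unit G1 14,617.61 → $14,600.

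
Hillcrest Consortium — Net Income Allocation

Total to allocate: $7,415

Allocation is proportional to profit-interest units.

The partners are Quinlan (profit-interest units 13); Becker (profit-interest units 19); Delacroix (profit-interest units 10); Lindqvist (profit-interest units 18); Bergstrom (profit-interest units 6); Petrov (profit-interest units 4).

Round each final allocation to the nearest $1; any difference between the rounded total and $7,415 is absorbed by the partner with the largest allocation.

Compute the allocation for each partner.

Quinlan: $1,377 | Becker: $2,012 | Delacroix: $1,059 | Lindqvist: $1,907 | Bergstrom: $636 | Petrov: $424

Profit-interest units total: 70.
Raw shares: Quinlan 13/70 × $7,415 = 1,377.07; Becker 19/70 × $7,415 = 2,012.64; Delacroix 10/70 × $7,415 = 1,059.29; Lindqvist 18/70 × $7,415 = 1,906.71; Bergstrom 6/70 × $7,415 = 635.57; Petrov 4/70 × $7,415 = 423.71.
Rounded to nearest $1: Quinlan $1,377; Becker $2,013; Delacroix $1,059; Lindqvist $1,907; Bergstrom $636; Petrov $424. Sum = $7,416.
Difference $7,415 − $7,416 = −$1 applied to largest allocation (Becker): Becker becomes $2,012.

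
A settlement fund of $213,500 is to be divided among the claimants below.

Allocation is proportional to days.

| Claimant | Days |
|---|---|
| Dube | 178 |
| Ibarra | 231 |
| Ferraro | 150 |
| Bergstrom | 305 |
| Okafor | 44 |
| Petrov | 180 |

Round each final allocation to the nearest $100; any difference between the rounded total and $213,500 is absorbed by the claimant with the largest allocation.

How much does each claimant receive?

Dube: $34,900 · Ibarra: $45,300 · Ferraro: $29,400 · Bergstrom: $60,000 · Okafor: $8,600 · Petrov: $35,300

Combined days = 1,088.
Unrounded shares: Dube 178/1,088 × $213,500 = 34,929.23; Ibarra 231/1,088 × $213,500 = 45,329.50; Ferraro 150/1,088 × $213,500 = 29,434.74; Bergstrom 305/1,088 × $213,500 = 59,850.64; Okafor 44/1,088 × $213,500 = 8,634.19; Petrov 180/1,088 × $213,500 = 35,321.69.
At nearest $100: Dube $34,900; Ibarra $45,300; Ferraro $29,400; Bergstrom $59,900; Okafor $8,600; Petrov $35,300. Sum = $213,400.
Difference $213,500 − $213,400 = +$100 applied to largest allocation (Bergstrom): Bergstrom becomes $60,000.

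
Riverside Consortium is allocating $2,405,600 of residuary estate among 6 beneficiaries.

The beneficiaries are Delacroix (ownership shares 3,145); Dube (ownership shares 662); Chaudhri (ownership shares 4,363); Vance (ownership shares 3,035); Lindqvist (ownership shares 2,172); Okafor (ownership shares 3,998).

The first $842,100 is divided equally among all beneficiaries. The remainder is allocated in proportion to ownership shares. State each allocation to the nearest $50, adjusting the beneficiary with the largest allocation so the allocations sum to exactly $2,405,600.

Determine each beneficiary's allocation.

Equal tier: $842,100 ÷ 6 = $140,350 apiece.
Remainder $1,563,500 by ownership shares (total 17,375): Delacroix 283,004.75 → $283,000; Dube 59,570.47 → $59,550; Chaudhri 392,607.22 → $392,600; Vance 273,106.33 → $273,100; Lindqvist 195,448.75 → $195,450; Okafor 359,762.47 → $359,750.
Rounding difference +$50 on remainder applied to Chaudhri.
Totals: Delacroix $140,350 + $283,000 = $423,350; Dube $140,350 + $59,550 = $199,900; Chaudhri $140,350 + $392,650 = $533,000; Vance $140,350 + $273,100 = $413,450; Lindqvist $140,350 + $195,450 = $335,800; Okafor $140,350 + $359,750 = $500,100.

Delacroix: $423,350; Dube: $199,900; Chaudhri: $533,000; Vance: $413,450; Lindqvist: $335,800; Okafor: $500,100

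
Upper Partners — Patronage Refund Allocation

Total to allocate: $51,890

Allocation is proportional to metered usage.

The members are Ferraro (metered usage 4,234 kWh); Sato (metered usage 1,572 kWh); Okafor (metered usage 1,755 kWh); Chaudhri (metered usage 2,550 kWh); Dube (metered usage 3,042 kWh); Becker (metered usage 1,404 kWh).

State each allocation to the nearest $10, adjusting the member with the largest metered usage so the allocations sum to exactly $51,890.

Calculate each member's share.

Total metered usage = 14,557.
Unrounded shares: Ferraro 4,234/14,557 × $51,890 = 15,092.55; Sato 1,572/14,557 × $51,890 = 5,603.56; Okafor 1,755/14,557 × $51,890 = 6,255.89; Chaudhri 2,550/14,557 × $51,890 = 9,089.75; Dube 3,042/14,557 × $51,890 = 10,843.54; Becker 1,404/14,557 × $51,890 = 5,004.71.
At nearest $10: Ferraro $15,090; Sato $5,600; Okafor $6,260; Chaudhri $9,090; Dube $10,840; Becker $5,000. Sum = $51,880.
Difference $51,890 − $51,880 = +$10 applied to largest metered usage (Ferraro): Ferraro becomes $15,100.

Ferraro: $15,100; Sato: $5,600; Okafor: $6,260; Chaudhri: $9,090; Dube: $10,840; Becker: $5,000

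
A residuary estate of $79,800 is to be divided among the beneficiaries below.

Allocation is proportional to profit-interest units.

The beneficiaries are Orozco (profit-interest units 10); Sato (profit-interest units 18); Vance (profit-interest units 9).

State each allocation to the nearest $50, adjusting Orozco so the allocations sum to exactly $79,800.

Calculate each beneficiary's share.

Combined profit-interest units = 37.
Pro-rata amounts: Orozco 10/37 × $79,800 = 21,567.57; Sato 18/37 × $79,800 = 38,821.62; Vance 9/37 × $79,800 = 19,410.81.
At nearest $50: Orozco $21,550; Sato $38,800; Vance $19,400. Sum = $79,750.
Difference $79,800 − $79,750 = +$50 applied to Orozco: Orozco becomes $21,600.

Orozco: $21,600 | Sato: $38,800 | Vance: $19,400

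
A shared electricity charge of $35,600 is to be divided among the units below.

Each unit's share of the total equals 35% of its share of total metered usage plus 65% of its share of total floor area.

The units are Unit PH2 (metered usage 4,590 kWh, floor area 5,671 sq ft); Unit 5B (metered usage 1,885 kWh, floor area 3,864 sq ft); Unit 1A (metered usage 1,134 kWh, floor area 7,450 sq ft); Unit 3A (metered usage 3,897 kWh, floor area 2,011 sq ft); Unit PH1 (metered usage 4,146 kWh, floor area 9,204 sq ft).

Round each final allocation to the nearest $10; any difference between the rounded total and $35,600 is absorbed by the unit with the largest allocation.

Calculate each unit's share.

Unit PH2: $8,310 | Unit 5B: $4,670 | Unit 1A: $7,020 | Unit 3A: $4,750 | Unit PH1: $10,850

Totals — metered usage 15,652, floor area 28,200.
Blended shares (35% metered usage + 65% floor area): Unit PH2 0.2334; Unit 5B 0.1312; Unit 1A 0.1971; Unit 3A 0.1335; Unit PH1 0.3049.
Pro-rata amounts: Unit PH2 8,307.37; Unit 5B 4,671.25; Unit 1A 7,015.96; Unit 3A 4,752.42; Unit PH1 10,852.99.
At nearest $10: Unit PH2 $8,310; Unit 5B $4,670; Unit 1A $7,020; Unit 3A $4,750; Unit PH1 $10,850. Sum = $35,600.
Rounded total matches; no reconciliation needed.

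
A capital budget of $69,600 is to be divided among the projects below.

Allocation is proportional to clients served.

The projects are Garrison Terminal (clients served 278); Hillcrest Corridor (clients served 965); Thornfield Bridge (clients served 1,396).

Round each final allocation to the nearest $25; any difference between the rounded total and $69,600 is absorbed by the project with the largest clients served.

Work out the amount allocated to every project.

Garrison Terminal: $7,325 | Hillcrest Corridor: $25,450 | Thornfield Bridge: $36,825

Combined clients served = 278 + 965 + 1,396 = 2,639.
Proportional shares: Garrison Terminal 7,331.87; Hillcrest Corridor 25,450.55; Thornfield Bridge 36,817.58.
At nearest $25: Garrison Terminal $7,325; Hillcrest Corridor $25,450; Thornfield Bridge $36,825. Sum = $69,600.
Rounded total matches; no reconciliation needed.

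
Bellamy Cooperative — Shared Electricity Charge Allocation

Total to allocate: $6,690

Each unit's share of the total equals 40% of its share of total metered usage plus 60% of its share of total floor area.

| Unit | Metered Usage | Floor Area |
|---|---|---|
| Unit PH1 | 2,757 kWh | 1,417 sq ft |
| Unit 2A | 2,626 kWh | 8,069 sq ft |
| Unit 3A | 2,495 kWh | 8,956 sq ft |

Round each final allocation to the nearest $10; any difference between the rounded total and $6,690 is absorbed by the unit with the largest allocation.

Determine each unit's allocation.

Totals — metered usage 7,878, floor area 18,442.
Combined weights (40% metered usage + 60% floor area): Unit PH1 0.1861; Unit 2A 0.3959; Unit 3A 0.4181.
Unrounded shares: Unit PH1 1,244.92; Unit 2A 2,648.26; Unit 3A 2,796.82.
Rounded to nearest $10: Unit PH1 $1,240; Unit 2A $2,650; Unit 3A $2,800. Sum = $6,690.
Rounded total matches; no reconciliation needed.

Unit PH1: $1,240 | Unit 2A: $2,650 | Unit 3A: $2,800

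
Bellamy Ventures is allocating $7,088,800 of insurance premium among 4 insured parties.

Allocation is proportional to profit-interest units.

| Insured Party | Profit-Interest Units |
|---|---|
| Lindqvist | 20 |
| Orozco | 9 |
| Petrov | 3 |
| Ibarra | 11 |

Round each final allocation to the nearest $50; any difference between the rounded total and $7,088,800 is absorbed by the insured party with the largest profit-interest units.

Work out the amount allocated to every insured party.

Lindqvist: $3,297,150 · Orozco: $1,483,700 · Petrov: $494,550 · Ibarra: $1,813,400

Total profit-interest units = 20 + 9 + 3 + 11 = 43.
Unrounded shares: Lindqvist 3,297,116.28; Orozco 1,483,702.33; Petrov 494,567.44; Ibarra 1,813,413.95.
After rounding ($50): Lindqvist $3,297,100; Orozco $1,483,700; Petrov $494,550; Ibarra $1,813,400. Sum = $7,088,750.
Difference $7,088,800 − $7,088,750 = +$50 applied to largest profit-interest units (Lindqvist): Lindqvist becomes $3,297,150.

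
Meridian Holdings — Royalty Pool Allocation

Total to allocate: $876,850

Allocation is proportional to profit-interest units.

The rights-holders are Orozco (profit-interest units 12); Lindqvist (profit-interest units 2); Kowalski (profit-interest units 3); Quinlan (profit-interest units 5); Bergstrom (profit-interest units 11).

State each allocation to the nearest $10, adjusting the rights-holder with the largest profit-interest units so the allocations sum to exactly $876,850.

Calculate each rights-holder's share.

Orozco: $318,860 | Lindqvist: $53,140 | Kowalski: $79,710 | Quinlan: $132,860 | Bergstrom: $292,280

Combined profit-interest units = 33.
Unrounded shares: Orozco 12/33 × $876,850 = 318,854.55; Lindqvist 2/33 × $876,850 = 53,142.42; Kowalski 3/33 × $876,850 = 79,713.64; Quinlan 5/33 × $876,850 = 132,856.06; Bergstrom 11/33 × $876,850 = 292,283.33.
After rounding ($10): Orozco $318,850; Lindqvist $53,140; Kowalski $79,710; Quinlan $132,860; Bergstrom $292,280. Sum = $876,840.
Difference $876,850 − $876,840 = +$10 applied to largest profit-interest units (Orozco): Orozco becomes $318,860.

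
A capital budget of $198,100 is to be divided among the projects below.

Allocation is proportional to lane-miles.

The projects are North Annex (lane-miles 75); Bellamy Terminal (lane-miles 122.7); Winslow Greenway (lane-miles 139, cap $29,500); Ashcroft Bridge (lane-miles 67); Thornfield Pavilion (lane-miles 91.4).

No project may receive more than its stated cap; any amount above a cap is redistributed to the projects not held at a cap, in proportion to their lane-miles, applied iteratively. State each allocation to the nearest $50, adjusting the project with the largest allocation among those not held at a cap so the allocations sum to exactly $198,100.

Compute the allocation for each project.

Total lane-miles = 495.1.
Unconstrained shares: North Annex 30,009.09; Bellamy Terminal 49,094.87; Winslow Greenway 55,616.85; Ashcroft Bridge 26,808.12; Thornfield Pavilion 36,571.08.
Cap binds for Winslow Greenway ($29,500); balance $168,600 reallocated over remaining lane-miles 356.1.
Redistributed shares: North Annex 35,509.69 → $35,500; Bellamy Terminal 58,093.85 → $58,100; Ashcroft Bridge 31,721.99 → $31,700; Thornfield Pavilion 43,274.47 → $43,250.
Rounding difference +$50 applied to Bellamy Terminal → $58,150.

North Annex: $35,500 · Bellamy Terminal: $58,150 · Winslow Greenway: $29,500 · Ashcroft Bridge: $31,700 · Thornfield Pavilion: $43,250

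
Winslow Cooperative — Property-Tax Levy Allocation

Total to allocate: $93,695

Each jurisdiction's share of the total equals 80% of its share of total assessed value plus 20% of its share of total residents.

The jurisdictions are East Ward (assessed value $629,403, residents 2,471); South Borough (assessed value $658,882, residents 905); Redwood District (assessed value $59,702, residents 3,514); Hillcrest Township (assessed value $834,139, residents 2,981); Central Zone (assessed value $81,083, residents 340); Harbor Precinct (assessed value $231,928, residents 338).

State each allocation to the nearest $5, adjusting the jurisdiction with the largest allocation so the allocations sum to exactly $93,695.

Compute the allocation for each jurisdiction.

East Ward: $23,295 · South Borough: $21,400 · Redwood District: $8,035 · Hillcrest Township: $30,355 · Central Zone: $3,040 · Harbor Precinct: $7,570

Assessed value total 2,495,137; residents total 10,549.
Composite weights (80% assessed value + 20% residents): East Ward 0.2486; South Borough 0.2284; Redwood District 0.0858; Hillcrest Township 0.3240; Central Zone 0.0324; Harbor Precinct 0.0808.
Pro-rata amounts: East Ward 23,297.22; South Borough 21,400.99; Redwood District 8,035.69; Hillcrest Township 30,353.61; Central Zone 3,039.77; Harbor Precinct 7,567.73.
After rounding ($5): East Ward $23,295; South Borough $21,400; Redwood District $8,035; Hillcrest Township $30,355; Central Zone $3,040; Harbor Precinct $7,570. Sum = $93,695.
No rounding difference to absorb.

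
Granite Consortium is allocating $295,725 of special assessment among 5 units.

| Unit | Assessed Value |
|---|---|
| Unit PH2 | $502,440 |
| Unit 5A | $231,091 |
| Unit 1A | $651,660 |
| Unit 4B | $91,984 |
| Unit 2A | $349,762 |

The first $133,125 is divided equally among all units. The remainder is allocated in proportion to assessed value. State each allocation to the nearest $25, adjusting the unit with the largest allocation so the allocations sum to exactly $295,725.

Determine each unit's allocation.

$133,125 shared equally gives $26,625 per unit.
Remainder $162,600 by assessed value (total 1,826,937): Unit PH2 44,717.88 → $44,725; Unit 5A 20,567.43 → $20,575; Unit 1A 57,998.67 → $58,000; Unit 4B 8,186.71 → $8,175; Unit 2A 31,129.32 → $31,125.
Totals: Unit PH2 $26,625 + $44,725 = $71,350; Unit 5A $26,625 + $20,575 = $47,200; Unit 1A $26,625 + $58,000 = $84,625; Unit 4B $26,625 + $8,175 = $34,800; Unit 2A $26,625 + $31,125 = $57,750.

Unit PH2: $71,350 · Unit 5A: $47,200 · Unit 1A: $84,625 · Unit 4B: $34,800 · Unit 2A: $57,750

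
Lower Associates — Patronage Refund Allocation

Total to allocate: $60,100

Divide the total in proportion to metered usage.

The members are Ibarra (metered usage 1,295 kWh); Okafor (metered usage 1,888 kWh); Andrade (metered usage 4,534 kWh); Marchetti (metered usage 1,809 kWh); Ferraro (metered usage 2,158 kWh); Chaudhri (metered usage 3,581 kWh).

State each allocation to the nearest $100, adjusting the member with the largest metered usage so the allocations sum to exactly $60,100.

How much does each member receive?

Ibarra: $5,100 | Okafor: $7,400 | Andrade: $17,900 | Marchetti: $7,100 | Ferraro: $8,500 | Chaudhri: $14,100

Combined metered usage = 1,295 + 1,888 + 4,534 + 1,809 + 2,158 + 3,581 = 15,265.
Pro-rata amounts: Ibarra 5,098.56; Okafor 7,433.27; Andrade 17,850.86; Marchetti 7,122.23; Ferraro 8,496.29; Chaudhri 14,098.79.
At nearest $100: Ibarra $5,100; Okafor $7,400; Andrade $17,900; Marchetti $7,100; Ferraro $8,500; Chaudhri $14,100. Sum = $60,100.
Sum already equals the total — no adjustment.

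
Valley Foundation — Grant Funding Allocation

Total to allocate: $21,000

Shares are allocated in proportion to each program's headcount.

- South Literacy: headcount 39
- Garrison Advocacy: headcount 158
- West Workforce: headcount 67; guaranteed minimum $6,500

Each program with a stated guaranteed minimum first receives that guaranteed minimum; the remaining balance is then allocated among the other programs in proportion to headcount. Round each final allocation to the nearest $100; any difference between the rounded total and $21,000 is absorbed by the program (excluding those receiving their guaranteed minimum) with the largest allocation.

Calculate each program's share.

Guaranteed amounts: West Workforce $6,500. Remaining pool $14,500.
Remaining pool split over remaining headcount 197: South Literacy 2,870.56 → $2,900; Garrison Advocacy 11,629.44 → $11,600.

South Literacy: $2,900; Garrison Advocacy: $11,600; West Workforce: $6,500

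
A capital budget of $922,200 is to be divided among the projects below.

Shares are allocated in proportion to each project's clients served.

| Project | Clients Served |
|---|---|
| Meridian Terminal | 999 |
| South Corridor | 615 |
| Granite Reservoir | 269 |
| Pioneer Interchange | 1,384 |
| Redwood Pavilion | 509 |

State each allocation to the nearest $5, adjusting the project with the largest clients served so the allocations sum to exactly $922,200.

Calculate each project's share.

Sum of clients served: 3,776.
Raw shares: Meridian Terminal 999/3,776 × $922,200 = 243,982.47; South Corridor 615/3,776 × $922,200 = 150,199.42; Granite Reservoir 269/3,776 × $922,200 = 65,696.98; Pioneer Interchange 1,384/3,776 × $922,200 = 338,009.75; Redwood Pavilion 509/3,776 × $922,200 = 124,311.39.
Rounded to nearest $5: Meridian Terminal $243,980; South Corridor $150,200; Granite Reservoir $65,695; Pioneer Interchange $338,010; Redwood Pavilion $124,310. Sum = $922,195.
Difference $922,200 − $922,195 = +$5 applied to largest clients served (Pioneer Interchange): Pioneer Interchange becomes $338,015.

Meridian Terminal: $243,980 | South Corridor: $150,200 | Granite Reservoir: $65,695 | Pioneer Interchange: $338,015 | Redwood Pavilion: $124,310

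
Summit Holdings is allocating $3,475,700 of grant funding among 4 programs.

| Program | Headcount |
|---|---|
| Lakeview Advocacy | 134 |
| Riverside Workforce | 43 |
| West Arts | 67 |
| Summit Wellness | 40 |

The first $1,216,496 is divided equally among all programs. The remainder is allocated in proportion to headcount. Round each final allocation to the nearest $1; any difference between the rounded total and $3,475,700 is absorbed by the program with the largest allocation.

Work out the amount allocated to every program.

Equal tier: $1,216,496 ÷ 4 = $304,124 apiece.
Remainder $2,259,204 by headcount (total 284): Lakeview Advocacy 1,065,962.45 → $1,065,962; Riverside Workforce 342,062.58 → $342,063; West Arts 532,981.23 → $532,981; Summit Wellness 318,197.75 → $318,198.
Totals: Lakeview Advocacy $304,124 + $1,065,962 = $1,370,086; Riverside Workforce $304,124 + $342,063 = $646,187; West Arts $304,124 + $532,981 = $837,105; Summit Wellness $304,124 + $318,198 = $622,322.

Lakeview Advocacy: $1,370,086 | Riverside Workforce: $646,187 | West Arts: $837,105 | Summit Wellness: $622,322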